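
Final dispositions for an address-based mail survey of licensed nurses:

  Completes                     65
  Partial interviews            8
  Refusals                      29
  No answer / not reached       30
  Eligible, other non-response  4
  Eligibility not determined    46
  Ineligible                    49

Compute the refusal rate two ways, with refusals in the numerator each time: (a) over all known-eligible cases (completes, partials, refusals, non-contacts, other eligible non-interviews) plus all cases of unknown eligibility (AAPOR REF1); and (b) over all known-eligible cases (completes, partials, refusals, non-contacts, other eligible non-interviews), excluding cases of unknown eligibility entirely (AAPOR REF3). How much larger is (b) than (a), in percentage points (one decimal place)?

Num = 29
Base = 65 + 8 + 29 + 30 + 4 + 46 = 182
REF1 = 29 / 182 = 0.1593
Base = 65 + 8 + 29 + 30 + 4 = 136
REF3 = 29 / 136 = 0.2132
Difference = 21.32 − 15.93 = 5.39 percentage points

5.4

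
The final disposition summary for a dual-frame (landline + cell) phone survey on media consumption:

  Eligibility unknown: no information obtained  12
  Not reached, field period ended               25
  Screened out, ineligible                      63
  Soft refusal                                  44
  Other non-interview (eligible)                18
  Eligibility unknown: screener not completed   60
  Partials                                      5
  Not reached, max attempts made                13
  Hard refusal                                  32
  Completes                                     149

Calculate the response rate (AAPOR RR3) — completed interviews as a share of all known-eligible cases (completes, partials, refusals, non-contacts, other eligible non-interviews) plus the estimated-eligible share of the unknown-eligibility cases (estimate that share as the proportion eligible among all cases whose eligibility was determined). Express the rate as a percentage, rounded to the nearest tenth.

Declined to participate = 32 + 44 = 76
No contact after all attempts = 25 + 13 = 38
Eligibility not determined = 60 + 12 = 72
Top: 149
Eligible (known): 149 + 5 + 76 + 38 + 18 = 286
e = 286 / (286 + 63) = 286 / 349 = 0.8195
Eligible share of unknowns: 0.8195 × 72 = 59.00
Base: 286 + 59.00 = 345.00
RR3 = 149 / 345.00 = 0.4319

43.2%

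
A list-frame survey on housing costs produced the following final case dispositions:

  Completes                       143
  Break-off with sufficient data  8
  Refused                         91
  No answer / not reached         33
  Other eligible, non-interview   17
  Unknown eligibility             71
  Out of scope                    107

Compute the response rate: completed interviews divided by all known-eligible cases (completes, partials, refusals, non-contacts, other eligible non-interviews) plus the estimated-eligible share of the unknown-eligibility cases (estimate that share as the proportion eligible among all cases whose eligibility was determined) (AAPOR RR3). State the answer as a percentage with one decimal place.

Numerator: 143
Eligible (known): 143 + 8 + 91 + 33 + 17 = 292
e = 292 / (292 + 107) = 292 / 399 = 0.7318
Estimated eligible among unknowns: 0.7318 × 71 = 51.96
Denominator: 292 + 51.96 = 343.96
RR3 = 143 / 343.96 = 0.4157

41.6%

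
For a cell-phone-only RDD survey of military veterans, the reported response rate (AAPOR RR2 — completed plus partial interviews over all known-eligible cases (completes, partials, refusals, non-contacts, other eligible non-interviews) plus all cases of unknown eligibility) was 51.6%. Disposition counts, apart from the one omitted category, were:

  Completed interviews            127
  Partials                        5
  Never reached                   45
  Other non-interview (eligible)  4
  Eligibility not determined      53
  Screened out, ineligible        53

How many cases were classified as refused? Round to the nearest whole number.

Top = 127 + 5 = 132
RR2 = 132 / D = 0.516
D = 132 / 0.516 = 255.8
Other denominator terms total 234
refused = 255.8 − 234 ≈ 22

22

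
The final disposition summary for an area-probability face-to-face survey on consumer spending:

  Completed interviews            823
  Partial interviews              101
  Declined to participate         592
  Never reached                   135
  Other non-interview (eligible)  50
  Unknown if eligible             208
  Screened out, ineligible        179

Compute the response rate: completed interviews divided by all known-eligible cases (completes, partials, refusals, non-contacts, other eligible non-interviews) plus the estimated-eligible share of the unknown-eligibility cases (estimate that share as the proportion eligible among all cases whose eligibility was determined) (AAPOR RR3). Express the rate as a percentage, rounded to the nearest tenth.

Top = 823
Known eligible = 823 + 101 + 592 + 135 + 50 = 1701
e = 1701 / (1701 + 179) = 1701 / 1880 = 0.9048
e × U = 0.9048 × 208 = 188.20
Denom = 1701 + 188.20 = 1889.20
RR3 = 823 / 1889.20 = 0.4356

43.6%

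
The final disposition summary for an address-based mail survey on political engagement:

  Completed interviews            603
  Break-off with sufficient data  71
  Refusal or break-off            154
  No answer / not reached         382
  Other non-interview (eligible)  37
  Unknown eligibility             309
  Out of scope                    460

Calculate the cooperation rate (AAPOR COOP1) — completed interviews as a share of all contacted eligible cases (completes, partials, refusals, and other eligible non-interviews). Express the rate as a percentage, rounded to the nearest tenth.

69.7%

Numerator → 603
Denominator → 603 + 71 + 154 + 37 = 865
COOP1 = 603 / 865 = 0.6971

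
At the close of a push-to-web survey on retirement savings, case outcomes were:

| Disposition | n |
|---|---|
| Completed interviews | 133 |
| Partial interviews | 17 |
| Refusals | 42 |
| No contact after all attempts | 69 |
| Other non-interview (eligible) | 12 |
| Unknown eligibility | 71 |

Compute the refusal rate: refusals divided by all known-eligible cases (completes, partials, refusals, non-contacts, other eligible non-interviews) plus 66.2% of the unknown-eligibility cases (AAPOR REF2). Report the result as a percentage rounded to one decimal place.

Numerator: 42
Determined eligible: 133 + 17 + 42 + 69 + 12 = 273
Eligible share of unknowns: 0.6620 × 71 = 47.00
Base: 273 + 47.00 = 320.00
REF2 = 42 / 320.00 = 0.1313

13.1%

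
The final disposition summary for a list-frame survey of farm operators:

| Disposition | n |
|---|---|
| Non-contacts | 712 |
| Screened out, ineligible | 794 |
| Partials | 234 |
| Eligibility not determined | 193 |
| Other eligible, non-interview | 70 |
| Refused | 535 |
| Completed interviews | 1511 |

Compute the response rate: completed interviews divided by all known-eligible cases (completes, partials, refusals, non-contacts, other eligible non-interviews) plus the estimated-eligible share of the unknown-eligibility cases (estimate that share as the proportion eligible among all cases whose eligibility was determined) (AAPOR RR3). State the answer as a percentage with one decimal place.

47.0%

Top: 1511
Determined eligible: 1511 + 234 + 535 + 712 + 70 = 3062
e = 3062 / (3062 + 794) = 3062 / 3856 = 0.7941
e × U: 0.7941 × 193 = 153.26
Base: 3062 + 153.26 = 3215.26
RR3 = 1511 / 3215.26 = 0.4699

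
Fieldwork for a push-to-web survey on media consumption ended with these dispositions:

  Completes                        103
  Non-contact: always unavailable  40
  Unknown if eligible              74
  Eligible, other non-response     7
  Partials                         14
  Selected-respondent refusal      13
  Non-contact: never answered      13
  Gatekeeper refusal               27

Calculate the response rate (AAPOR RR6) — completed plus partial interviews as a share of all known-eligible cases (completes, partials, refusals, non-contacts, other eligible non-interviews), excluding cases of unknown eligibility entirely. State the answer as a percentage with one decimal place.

Refusal or break-off = 27 + 13 = 40
No contact after all attempts = 13 + 40 = 53
Numerator: 103 + 14 = 117
Base: 103 + 14 + 40 + 53 + 7 = 217
RR6 = 117 / 217 = 0.5392

53.9%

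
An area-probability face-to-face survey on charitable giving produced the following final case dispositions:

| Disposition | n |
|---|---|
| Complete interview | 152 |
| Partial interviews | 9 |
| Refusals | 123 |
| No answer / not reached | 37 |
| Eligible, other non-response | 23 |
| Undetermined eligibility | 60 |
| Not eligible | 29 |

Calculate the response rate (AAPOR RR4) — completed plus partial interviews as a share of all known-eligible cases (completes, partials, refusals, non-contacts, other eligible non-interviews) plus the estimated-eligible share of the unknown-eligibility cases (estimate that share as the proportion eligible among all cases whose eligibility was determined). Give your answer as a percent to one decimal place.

Numerator: 152 + 9 = 161
Known eligible: 152 + 9 + 123 + 37 + 23 = 344
e = 344 / (344 + 29) = 344 / 373 = 0.9223
Eligible share of unknowns: 0.9223 × 60 = 55.34
Base: 344 + 55.34 = 399.34
RR4 = 161 / 399.34 = 0.4032

40.3%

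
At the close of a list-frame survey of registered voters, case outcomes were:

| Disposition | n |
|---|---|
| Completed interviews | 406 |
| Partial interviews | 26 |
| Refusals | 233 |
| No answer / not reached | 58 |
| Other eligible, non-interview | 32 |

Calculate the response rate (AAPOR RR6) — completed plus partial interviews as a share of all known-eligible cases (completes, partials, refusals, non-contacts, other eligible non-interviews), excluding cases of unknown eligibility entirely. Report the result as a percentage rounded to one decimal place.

Numerator → 406 + 26 = 432
Base → 406 + 26 + 233 + 58 + 32 = 755
RR6 = 432 / 755 = 0.5722

57.2%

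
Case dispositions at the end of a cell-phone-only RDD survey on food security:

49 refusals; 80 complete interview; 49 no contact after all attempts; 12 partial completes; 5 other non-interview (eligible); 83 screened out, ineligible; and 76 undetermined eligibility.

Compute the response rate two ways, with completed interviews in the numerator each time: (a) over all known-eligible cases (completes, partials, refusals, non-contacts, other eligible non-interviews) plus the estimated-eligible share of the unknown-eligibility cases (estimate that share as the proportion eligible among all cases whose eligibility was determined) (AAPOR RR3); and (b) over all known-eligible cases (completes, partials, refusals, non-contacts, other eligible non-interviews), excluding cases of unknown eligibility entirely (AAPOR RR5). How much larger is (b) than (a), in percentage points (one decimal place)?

8.8

Top → 80
Eligible (known) → 80 + 12 + 49 + 49 + 5 = 195
e = 195 / (195 + 83) = 195 / 278 = 0.7014
Eligible share of unknowns → 0.7014 × 76 = 53.31
Denom → 195 + 53.31 = 248.31
RR3 = 80 / 248.31 = 0.3222
Denom → 80 + 12 + 49 + 49 + 5 = 195
RR5 = 80 / 195 = 0.4103
Difference = 41.03 − 32.22 = 8.81 percentage points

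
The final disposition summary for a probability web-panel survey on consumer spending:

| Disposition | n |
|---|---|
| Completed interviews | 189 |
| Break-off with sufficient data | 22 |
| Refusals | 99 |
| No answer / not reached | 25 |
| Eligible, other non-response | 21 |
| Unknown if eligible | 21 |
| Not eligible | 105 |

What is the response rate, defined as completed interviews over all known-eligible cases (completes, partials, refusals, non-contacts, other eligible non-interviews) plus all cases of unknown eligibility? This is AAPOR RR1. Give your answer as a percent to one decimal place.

50.1%

Top → 189
Denom → 189 + 22 + 99 + 25 + 21 + 21 = 377
RR1 = 189 / 377 = 0.5013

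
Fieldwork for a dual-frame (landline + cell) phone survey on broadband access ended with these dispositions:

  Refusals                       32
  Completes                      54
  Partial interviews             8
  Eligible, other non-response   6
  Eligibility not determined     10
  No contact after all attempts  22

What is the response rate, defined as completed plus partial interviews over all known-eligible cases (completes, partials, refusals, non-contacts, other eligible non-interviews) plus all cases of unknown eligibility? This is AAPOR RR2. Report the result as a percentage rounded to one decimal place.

47.0%

Num → 54 + 8 = 62
Denominator → 54 + 8 + 32 + 22 + 6 + 10 = 132
RR2 = 62 / 132 = 0.4697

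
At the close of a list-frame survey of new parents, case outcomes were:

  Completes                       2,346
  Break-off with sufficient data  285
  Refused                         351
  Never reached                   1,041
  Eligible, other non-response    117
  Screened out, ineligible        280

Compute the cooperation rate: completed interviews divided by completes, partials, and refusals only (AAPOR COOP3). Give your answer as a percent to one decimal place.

78.7%

Num = 2346
Denominator = 2346 + 285 + 351 = 2982
COOP3 = 2346 / 2982 = 0.7867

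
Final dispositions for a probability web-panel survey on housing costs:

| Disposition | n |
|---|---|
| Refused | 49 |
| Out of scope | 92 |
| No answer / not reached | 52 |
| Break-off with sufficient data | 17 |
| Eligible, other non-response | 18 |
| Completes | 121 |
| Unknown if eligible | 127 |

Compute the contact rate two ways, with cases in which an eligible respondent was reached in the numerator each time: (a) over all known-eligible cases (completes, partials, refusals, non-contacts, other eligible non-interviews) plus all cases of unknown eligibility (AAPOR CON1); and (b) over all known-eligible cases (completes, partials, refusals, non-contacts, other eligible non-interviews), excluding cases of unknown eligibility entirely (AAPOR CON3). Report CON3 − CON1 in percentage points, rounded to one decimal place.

26.4

Num: 121 + 17 + 49 + 18 = 205
Denom: 121 + 17 + 49 + 52 + 18 + 127 = 384
CON1 = 205 / 384 = 0.5339
Denom: 121 + 17 + 49 + 52 + 18 = 257
CON3 = 205 / 257 = 0.7977
Difference = 79.77 − 53.39 = 26.38 percentage points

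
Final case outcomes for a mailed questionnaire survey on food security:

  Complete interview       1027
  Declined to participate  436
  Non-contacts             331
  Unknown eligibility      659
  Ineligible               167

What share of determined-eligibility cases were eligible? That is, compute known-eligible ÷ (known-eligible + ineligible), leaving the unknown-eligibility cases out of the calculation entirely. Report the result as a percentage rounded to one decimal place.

Determined eligible = 1027 + 436 + 331 = 1794
e = 1794 / (1794 + 167) = 1794 / 1961 = 0.9148

91.5%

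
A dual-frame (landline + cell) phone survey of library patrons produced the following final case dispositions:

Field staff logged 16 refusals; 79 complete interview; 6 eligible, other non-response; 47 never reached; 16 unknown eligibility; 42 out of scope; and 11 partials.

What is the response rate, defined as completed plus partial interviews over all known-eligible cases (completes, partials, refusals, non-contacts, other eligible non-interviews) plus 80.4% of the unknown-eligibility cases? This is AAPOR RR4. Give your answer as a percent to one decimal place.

Num: 79 + 11 = 90
Eligible (known): 79 + 11 + 16 + 47 + 6 = 159
Eligible share of unknowns: 0.8040 × 16 = 12.86
Denom: 159 + 12.86 = 171.86
RR4 = 90 / 171.86 = 0.5237

52.4%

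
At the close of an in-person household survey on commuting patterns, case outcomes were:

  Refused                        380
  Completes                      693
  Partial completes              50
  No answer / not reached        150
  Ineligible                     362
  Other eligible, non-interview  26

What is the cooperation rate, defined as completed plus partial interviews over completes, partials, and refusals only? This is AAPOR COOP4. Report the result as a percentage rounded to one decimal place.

66.2%

Top: 693 + 50 = 743
Denominator: 693 + 50 + 380 = 1123
COOP4 = 743 / 1123 = 0.6616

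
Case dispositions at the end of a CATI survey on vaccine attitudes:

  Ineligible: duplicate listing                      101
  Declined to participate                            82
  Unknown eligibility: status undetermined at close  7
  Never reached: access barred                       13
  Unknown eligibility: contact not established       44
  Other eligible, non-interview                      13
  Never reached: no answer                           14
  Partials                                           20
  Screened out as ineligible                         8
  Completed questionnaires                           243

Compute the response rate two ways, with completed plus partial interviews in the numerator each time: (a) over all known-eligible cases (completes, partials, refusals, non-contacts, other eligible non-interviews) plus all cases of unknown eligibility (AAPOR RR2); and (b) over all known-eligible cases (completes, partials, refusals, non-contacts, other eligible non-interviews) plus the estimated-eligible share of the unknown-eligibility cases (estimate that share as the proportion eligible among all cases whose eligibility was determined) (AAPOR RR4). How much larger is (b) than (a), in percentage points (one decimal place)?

1.6

No answer / not reached = 14 + 13 = 27
Eligibility not determined = 44 + 7 = 51
Out of scope = 8 + 101 = 109
Numerator → 243 + 20 = 263
Denominator → 243 + 20 + 82 + 27 + 13 + 51 = 436
RR2 = 263 / 436 = 0.6032
Determined eligible → 243 + 20 + 82 + 27 + 13 = 385
e = 385 / (385 + 109) = 385 / 494 = 0.7794
Eligible share of unknowns → 0.7794 × 51 = 39.75
Denominator → 385 + 39.75 = 424.75
RR4 = 263 / 424.75 = 0.6192
Difference = 61.92 − 60.32 = 1.60 percentage points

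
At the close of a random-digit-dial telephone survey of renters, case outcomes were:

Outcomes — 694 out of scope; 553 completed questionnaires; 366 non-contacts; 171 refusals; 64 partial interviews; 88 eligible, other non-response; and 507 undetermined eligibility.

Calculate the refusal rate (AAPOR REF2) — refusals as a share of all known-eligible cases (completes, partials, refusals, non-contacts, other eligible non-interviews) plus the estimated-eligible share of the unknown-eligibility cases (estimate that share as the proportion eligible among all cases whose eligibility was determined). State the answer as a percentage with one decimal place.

Numerator: 171
Eligible (known): 553 + 64 + 171 + 366 + 88 = 1242
e = 1242 / (1242 + 694) = 1242 / 1936 = 0.6415
Estimated eligible among unknowns: 0.6415 × 507 = 325.24
Base: 1242 + 325.24 = 1567.24
REF2 = 171 / 1567.24 = 0.1091

10.9%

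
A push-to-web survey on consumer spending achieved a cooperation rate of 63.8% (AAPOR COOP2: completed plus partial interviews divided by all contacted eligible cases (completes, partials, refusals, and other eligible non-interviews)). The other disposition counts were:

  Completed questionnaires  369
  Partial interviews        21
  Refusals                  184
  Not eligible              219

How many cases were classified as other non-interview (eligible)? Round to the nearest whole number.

37

Numerator → 369 + 21 = 390
COOP2 = 390 / D = 0.638
D = 390 / 0.638 = 611.3
Other denominator terms total 574
other non-interview (eligible) = 611.3 − 574 ≈ 37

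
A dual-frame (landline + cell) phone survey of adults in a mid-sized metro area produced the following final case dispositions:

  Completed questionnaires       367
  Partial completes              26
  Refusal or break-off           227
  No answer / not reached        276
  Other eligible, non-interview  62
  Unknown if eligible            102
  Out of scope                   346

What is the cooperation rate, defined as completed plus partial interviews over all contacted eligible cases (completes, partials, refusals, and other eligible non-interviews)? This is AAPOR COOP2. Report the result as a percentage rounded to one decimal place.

Top = 367 + 26 = 393
Denominator = 367 + 26 + 227 + 62 = 682
COOP2 = 393 / 682 = 0.5762

57.6%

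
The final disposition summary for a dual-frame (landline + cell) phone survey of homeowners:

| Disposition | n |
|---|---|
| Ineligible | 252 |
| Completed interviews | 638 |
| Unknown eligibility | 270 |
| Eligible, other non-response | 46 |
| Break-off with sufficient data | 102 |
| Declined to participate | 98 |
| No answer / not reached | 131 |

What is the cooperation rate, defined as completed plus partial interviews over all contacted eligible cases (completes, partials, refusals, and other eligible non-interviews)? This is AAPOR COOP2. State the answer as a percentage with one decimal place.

Num: 638 + 102 = 740
Denominator: 638 + 102 + 98 + 46 = 884
COOP2 = 740 / 884 = 0.8371

83.7%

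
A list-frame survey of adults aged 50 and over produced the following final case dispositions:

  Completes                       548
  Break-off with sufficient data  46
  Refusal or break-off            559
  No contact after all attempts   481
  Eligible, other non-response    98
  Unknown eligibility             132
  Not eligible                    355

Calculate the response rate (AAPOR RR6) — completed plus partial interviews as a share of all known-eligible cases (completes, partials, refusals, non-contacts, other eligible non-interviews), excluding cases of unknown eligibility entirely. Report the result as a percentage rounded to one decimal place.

34.3%

Num: 548 + 46 = 594
Denom: 548 + 46 + 559 + 481 + 98 = 1732
RR6 = 594 / 1732 = 0.3430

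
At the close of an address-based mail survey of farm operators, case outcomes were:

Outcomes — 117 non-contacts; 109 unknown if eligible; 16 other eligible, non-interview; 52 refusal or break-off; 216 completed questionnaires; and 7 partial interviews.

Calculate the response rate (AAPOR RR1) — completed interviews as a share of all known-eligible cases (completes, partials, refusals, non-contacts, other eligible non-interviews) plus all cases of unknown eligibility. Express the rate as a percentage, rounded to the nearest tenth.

Numerator: 216
Denominator: 216 + 7 + 52 + 117 + 16 + 109 = 517
RR1 = 216 / 517 = 0.4178

41.8%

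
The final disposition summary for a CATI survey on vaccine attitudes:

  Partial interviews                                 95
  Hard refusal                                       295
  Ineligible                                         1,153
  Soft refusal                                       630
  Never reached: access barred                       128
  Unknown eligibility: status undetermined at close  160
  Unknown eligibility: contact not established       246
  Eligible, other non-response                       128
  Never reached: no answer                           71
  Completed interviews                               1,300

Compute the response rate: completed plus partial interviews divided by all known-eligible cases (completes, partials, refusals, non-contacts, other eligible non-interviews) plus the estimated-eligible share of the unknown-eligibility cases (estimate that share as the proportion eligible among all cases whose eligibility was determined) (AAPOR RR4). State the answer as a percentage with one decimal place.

47.6%

Refusal or break-off = 295 + 630 = 925
No contact after all attempts = 71 + 128 = 199
Unknown if eligible = 246 + 160 = 406
Numerator = 1300 + 95 = 1395
Determined eligible = 1300 + 95 + 925 + 199 + 128 = 2647
e = 2647 / (2647 + 1153) = 2647 / 3800 = 0.6966
e × U = 0.6966 × 406 = 282.82
Denom = 2647 + 282.82 = 2929.82
RR4 = 1395 / 2929.82 = 0.4761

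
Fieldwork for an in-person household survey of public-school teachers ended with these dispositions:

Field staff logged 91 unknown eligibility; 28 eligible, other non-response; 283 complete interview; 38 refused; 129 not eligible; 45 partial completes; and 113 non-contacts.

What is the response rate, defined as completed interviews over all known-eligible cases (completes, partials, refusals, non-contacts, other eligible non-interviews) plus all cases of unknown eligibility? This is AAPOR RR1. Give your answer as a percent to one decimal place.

Numerator = 283
Denominator = 283 + 45 + 38 + 113 + 28 + 91 = 598
RR1 = 283 / 598 = 0.4732

47.3%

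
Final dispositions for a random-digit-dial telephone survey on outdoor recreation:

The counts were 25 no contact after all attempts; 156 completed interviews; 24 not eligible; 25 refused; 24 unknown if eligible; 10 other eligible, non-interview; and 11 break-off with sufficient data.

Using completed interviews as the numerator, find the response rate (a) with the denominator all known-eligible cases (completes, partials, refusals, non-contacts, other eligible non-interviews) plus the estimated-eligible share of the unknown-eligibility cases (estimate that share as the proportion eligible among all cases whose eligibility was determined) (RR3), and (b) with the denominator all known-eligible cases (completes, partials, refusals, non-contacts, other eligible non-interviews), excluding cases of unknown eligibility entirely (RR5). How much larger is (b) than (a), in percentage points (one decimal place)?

6.0

Numerator → 156
Determined eligible → 156 + 11 + 25 + 25 + 10 = 227
e = 227 / (227 + 24) = 227 / 251 = 0.9044
e × U → 0.9044 × 24 = 21.71
Denominator → 227 + 21.71 = 248.71
RR3 = 156 / 248.71 = 0.6272
Denominator → 156 + 11 + 25 + 25 + 10 = 227
RR5 = 156 / 227 = 0.6872
Difference = 68.72 − 62.72 = 6.00 percentage points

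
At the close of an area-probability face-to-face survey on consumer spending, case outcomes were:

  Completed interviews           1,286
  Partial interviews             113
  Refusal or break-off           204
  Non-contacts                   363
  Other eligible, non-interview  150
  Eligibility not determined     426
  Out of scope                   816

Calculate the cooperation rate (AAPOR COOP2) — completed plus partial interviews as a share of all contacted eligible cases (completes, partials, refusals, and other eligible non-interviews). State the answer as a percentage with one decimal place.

79.8%

Num = 1286 + 113 = 1399
Base = 1286 + 113 + 204 + 150 = 1753
COOP2 = 1399 / 1753 = 0.7981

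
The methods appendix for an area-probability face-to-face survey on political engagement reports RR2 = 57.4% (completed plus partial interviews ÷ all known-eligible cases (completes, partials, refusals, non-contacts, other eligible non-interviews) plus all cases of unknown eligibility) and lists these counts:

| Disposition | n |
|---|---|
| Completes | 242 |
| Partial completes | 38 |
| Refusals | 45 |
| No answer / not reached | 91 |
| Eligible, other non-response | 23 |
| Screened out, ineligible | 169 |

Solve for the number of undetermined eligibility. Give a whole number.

49

Top = 242 + 38 = 280
RR2 = 280 / D = 0.574
D = 280 / 0.574 = 487.8
Remaining denominator categories sum to 439
undetermined eligibility = 487.8 − 439 ≈ 49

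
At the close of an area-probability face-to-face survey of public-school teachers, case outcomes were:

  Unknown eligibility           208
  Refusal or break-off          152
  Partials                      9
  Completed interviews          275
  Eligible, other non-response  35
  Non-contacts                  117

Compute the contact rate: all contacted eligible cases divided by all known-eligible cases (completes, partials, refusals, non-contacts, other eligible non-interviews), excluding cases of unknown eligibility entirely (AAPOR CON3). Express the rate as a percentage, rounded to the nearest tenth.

80.1%

Numerator → 275 + 9 + 152 + 35 = 471
Denominator → 275 + 9 + 152 + 117 + 35 = 588
CON3 = 471 / 588 = 0.8010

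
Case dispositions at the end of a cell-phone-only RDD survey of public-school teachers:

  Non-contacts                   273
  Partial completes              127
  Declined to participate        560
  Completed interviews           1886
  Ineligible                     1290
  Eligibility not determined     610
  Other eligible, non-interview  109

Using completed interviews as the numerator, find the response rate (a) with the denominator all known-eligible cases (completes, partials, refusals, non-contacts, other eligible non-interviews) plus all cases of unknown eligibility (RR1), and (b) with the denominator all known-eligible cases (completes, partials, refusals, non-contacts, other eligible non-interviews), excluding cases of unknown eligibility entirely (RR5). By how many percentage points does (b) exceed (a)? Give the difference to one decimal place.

10.9

Top = 1886
Denom = 1886 + 127 + 560 + 273 + 109 + 610 = 3565
RR1 = 1886 / 3565 = 0.5290
Denom = 1886 + 127 + 560 + 273 + 109 = 2955
RR5 = 1886 / 2955 = 0.6382
Difference = 63.82 − 52.90 = 10.92 percentage points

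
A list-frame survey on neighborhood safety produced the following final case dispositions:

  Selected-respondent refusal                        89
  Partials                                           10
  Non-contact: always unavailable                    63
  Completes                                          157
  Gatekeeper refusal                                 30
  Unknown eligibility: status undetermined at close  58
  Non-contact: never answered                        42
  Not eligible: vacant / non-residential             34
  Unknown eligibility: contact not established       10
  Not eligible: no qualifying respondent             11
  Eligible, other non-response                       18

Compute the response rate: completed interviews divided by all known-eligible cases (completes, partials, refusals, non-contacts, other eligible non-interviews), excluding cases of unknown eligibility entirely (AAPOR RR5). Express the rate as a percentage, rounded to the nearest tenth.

38.4%

Refusal or break-off = 30 + 89 = 119
No answer / not reached = 42 + 63 = 105
Unknown if eligible = 10 + 58 = 68
Screened out, ineligible = 11 + 34 = 45
Numerator: 157
Denom: 157 + 10 + 119 + 105 + 18 = 409
RR5 = 157 / 409 = 0.3839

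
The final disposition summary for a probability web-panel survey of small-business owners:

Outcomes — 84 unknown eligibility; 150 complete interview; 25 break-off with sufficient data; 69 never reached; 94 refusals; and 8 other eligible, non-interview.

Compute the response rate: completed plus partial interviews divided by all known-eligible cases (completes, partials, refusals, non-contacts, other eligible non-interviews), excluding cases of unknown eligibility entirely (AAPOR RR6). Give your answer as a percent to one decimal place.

50.6%

Num: 150 + 25 = 175
Base: 150 + 25 + 94 + 69 + 8 = 346
RR6 = 175 / 346 = 0.5058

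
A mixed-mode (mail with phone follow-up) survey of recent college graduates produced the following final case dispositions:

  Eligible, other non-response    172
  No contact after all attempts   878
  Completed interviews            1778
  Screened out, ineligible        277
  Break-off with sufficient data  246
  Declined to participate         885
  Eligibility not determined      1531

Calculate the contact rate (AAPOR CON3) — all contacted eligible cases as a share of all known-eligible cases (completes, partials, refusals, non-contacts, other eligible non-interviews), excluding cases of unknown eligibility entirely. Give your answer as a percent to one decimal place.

77.8%

Top = 1778 + 246 + 885 + 172 = 3081
Denom = 1778 + 246 + 885 + 878 + 172 = 3959
CON3 = 3081 / 3959 = 0.7782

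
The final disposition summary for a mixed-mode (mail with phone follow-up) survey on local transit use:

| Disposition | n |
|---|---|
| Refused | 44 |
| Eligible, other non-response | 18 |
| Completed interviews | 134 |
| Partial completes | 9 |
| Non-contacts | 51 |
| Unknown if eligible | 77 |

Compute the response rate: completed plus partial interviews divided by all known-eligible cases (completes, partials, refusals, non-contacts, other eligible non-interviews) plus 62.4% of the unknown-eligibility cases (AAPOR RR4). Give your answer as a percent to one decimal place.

47.0%

Num → 134 + 9 = 143
Determined eligible → 134 + 9 + 44 + 51 + 18 = 256
Estimated eligible among unknowns → 0.6240 × 77 = 48.05
Base → 256 + 48.05 = 304.05
RR4 = 143 / 304.05 = 0.4703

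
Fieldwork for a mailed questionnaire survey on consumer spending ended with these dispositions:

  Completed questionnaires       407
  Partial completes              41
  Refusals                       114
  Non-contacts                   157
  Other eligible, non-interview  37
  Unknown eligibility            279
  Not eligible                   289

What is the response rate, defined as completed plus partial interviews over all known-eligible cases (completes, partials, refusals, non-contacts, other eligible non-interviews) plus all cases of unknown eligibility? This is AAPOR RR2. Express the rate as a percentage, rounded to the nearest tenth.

Numerator: 407 + 41 = 448
Base: 407 + 41 + 114 + 157 + 37 + 279 = 1035
RR2 = 448 / 1035 = 0.4329

43.3%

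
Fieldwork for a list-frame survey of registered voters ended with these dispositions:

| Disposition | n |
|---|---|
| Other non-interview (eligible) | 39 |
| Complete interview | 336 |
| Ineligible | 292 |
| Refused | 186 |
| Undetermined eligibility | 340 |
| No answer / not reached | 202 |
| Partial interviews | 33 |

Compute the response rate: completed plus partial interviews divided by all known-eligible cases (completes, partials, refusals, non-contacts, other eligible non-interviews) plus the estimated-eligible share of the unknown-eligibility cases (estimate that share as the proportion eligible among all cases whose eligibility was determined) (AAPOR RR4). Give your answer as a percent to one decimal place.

Numerator: 336 + 33 = 369
Eligible (known): 336 + 33 + 186 + 202 + 39 = 796
e = 796 / (796 + 292) = 796 / 1088 = 0.7316
Estimated eligible among unknowns: 0.7316 × 340 = 248.74
Base: 796 + 248.74 = 1044.74
RR4 = 369 / 1044.74 = 0.3532

35.3%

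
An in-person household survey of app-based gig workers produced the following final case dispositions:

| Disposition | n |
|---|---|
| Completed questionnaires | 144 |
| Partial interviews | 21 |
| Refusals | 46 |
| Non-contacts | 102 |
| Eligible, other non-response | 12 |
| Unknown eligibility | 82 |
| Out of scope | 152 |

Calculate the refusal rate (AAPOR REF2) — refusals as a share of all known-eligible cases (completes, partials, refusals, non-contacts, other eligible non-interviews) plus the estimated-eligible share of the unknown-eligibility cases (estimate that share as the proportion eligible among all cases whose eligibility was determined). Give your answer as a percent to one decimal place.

Top → 46
Determined eligible → 144 + 21 + 46 + 102 + 12 = 325
e = 325 / (325 + 152) = 325 / 477 = 0.6813
Eligible share of unknowns → 0.6813 × 82 = 55.87
Base → 325 + 55.87 = 380.87
REF2 = 46 / 380.87 = 0.1208

12.1%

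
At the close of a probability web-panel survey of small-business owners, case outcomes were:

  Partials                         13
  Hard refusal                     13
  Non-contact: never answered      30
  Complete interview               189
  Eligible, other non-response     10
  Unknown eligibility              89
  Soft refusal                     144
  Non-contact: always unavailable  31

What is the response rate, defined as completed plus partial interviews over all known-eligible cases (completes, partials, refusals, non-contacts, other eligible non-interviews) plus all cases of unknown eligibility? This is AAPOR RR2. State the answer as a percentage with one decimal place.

Declined to participate = 13 + 144 = 157
No answer / not reached = 30 + 31 = 61
Num: 189 + 13 = 202
Denom: 189 + 13 + 157 + 61 + 10 + 89 = 519
RR2 = 202 / 519 = 0.3892

38.9%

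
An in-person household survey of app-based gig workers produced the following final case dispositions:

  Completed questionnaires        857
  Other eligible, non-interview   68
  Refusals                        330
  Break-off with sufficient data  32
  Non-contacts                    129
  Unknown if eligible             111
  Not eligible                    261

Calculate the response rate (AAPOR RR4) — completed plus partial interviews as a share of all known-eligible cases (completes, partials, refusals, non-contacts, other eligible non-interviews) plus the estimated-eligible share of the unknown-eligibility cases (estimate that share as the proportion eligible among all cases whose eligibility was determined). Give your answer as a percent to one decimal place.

Numerator → 857 + 32 = 889
Known eligible → 857 + 32 + 330 + 129 + 68 = 1416
e = 1416 / (1416 + 261) = 1416 / 1677 = 0.8444
Eligible share of unknowns → 0.8444 × 111 = 93.73
Denom → 1416 + 93.73 = 1509.73
RR4 = 889 / 1509.73 = 0.5888

58.9%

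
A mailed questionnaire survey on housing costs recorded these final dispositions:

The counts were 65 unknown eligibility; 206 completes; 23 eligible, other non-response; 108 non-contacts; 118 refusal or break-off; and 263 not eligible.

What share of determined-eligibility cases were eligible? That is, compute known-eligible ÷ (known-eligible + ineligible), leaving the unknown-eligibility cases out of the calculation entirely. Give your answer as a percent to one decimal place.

63.4%

Determined eligible = 206 + 118 + 108 + 23 = 455
e = 455 / (455 + 263) = 455 / 718 = 0.6337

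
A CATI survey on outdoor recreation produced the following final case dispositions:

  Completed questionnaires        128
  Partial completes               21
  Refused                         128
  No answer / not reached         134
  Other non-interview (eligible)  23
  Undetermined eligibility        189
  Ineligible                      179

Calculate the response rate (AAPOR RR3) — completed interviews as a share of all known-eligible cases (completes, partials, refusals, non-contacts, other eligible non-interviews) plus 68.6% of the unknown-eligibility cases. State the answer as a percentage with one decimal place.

Top = 128
Determined eligible = 128 + 21 + 128 + 134 + 23 = 434
Estimated eligible among unknowns = 0.6860 × 189 = 129.65
Base = 434 + 129.65 = 563.65
RR3 = 128 / 563.65 = 0.2271

22.7%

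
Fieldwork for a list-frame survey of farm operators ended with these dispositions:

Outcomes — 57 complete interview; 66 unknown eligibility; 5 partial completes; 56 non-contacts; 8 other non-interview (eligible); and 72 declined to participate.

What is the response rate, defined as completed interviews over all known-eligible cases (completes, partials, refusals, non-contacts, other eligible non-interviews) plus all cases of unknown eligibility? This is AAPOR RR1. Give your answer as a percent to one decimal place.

21.6%

Num: 57
Denominator: 57 + 5 + 72 + 56 + 8 + 66 = 264
RR1 = 57 / 264 = 0.2159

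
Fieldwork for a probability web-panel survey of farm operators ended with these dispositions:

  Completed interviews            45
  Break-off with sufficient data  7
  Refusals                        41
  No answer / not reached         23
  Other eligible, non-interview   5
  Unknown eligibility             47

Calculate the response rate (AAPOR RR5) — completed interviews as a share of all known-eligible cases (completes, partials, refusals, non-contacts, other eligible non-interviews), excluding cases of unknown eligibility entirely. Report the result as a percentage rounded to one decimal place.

37.2%

Top = 45
Denom = 45 + 7 + 41 + 23 + 5 = 121
RR5 = 45 / 121 = 0.3719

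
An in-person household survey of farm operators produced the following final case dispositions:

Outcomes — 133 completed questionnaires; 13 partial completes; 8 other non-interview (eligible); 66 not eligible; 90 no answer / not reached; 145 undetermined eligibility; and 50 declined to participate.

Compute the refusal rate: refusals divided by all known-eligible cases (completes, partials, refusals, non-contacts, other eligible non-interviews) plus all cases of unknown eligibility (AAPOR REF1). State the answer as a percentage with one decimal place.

11.4%

Numerator: 50
Denominator: 133 + 13 + 50 + 90 + 8 + 145 = 439
REF1 = 50 / 439 = 0.1139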